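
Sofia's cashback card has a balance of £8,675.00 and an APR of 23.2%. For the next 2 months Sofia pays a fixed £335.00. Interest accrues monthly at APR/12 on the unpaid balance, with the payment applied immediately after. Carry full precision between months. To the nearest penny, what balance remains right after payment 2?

£8,337.20

Monthly rate r = 23.2%/12 = 1.93333% = 0.0193333.
Each month: B ← B·(1+r) − £335.00.
Month 1: interest £167.72; balance after payment £8,507.72.
Month 2: interest £164.48; balance after payment £8,337.20.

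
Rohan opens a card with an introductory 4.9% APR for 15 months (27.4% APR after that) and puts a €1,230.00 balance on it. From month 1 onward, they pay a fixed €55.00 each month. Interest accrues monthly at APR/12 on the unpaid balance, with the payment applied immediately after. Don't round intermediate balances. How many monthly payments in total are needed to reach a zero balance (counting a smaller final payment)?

Promo months 1–15 at r₀ = 4.9%/12 = 0.00408333; months 16+ at r₁ = 27.4%/12 = 0.0228333.
After month 15: iterate B ← B·(1+r₀) − €55.00 for 15 months → €458.53.
Then at r₁ with €55.00/mo: n₂ = −ln(1 − r₁·B/P)/ln(1+r₁) ≈ 9.35 → 10 more payments.

25 months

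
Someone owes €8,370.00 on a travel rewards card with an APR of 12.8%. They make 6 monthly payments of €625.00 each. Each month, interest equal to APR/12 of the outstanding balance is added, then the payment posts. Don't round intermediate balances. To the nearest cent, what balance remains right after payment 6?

Monthly rate r = 12.8%/12 = 1.06667% = 0.0106667.
Each month: B ← B·(1+r) − €625.00.
Month 1: interest €89.28; balance after payment €7,834.28.
Month 2: interest €83.57; balance after payment €7,292.85.
Month 3: interest €77.79; balance after payment €6,745.64.
Month 4: interest €71.95; balance after payment €6,192.59.
Month 5: interest €66.05; balance after payment €5,633.64.
Month 6: interest €60.09; balance after payment €5,068.74.

€5,068.74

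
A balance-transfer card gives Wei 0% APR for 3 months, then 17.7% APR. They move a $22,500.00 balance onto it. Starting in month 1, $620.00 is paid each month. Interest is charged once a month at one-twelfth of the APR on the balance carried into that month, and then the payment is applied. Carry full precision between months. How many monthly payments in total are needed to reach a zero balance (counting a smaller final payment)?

50 months

Promo months 1–3 at r₀ = 0%/12 = 0; months 4+ at r₁ = 17.7%/12 = 0.01475.
After month 3 (no interest yet): B = $22,500.00 − 3·$620.00 = $20,640.00.
Then at r₁ with $620.00/mo: n₂ = −ln(1 − r₁·B/P)/ln(1+r₁) ≈ 46.12 → 47 more payments.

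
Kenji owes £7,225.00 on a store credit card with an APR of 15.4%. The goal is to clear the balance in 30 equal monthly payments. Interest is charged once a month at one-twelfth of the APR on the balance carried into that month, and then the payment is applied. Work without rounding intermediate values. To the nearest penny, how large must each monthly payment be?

Monthly rate r = 15.4%/12 = 1.28333% = 0.0128333.
Level-payment amortization: P = B₀·r / (1 − (1+r)^(−n)) = 7225.00·0.0128333 / (1 − 1.01283^(−30)).
Denominator 1 − (1+r)^(−30) = 0.317880569.
P = 92.7208 / 0.317880569 ≈ 291.68.

£291.68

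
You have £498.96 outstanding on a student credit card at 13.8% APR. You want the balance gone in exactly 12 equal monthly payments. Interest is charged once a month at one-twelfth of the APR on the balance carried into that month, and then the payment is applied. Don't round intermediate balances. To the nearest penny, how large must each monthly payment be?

£44.75

Monthly rate r = 13.8%/12 = 1.15% = 0.0115.
Level-payment amortization: P = B₀·r / (1 − (1+r)^(−n)) = 498.96·0.0115 / (1 − 1.0115^(−12)).
Denominator 1 − (1+r)^(−12) = 0.128215075.
P = 5.73804 / 0.128215075 ≈ 44.75.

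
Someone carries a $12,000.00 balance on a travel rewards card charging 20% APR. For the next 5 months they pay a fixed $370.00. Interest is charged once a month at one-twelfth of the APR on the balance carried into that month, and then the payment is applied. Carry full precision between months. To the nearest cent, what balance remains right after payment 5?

$11,121.19

Monthly rate r = 20%/12 = 1.66667% = 0.0166667.
Each month: B ← B·(1+r) − $370.00.
Month 1: interest $200.00; balance after payment $11,830.00.
Month 2: interest $197.17; balance after payment $11,657.17.
Month 3: interest $194.29; balance after payment $11,481.45.
Month 4: interest $191.36; balance after payment $11,302.81.
Month 5: interest $188.38; balance after payment $11,121.19.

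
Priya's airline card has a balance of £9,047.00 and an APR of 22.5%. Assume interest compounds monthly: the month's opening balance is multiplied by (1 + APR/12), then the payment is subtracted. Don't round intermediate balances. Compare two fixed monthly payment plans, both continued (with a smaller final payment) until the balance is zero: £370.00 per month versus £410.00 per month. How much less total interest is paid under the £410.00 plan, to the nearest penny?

Monthly rate r = 22.5%/12 = 1.875% = 0.01875.
At £370.00/mo: n = ⌈−ln(1 − rB₀/P)/ln(1+r)⌉ = 34 payments (last £6.49); total interest = total paid − £9,047.00 = £3,169.49.
At £410.00/mo: 29 payments (last £306.28); total interest £2,739.28.
Interest saved = £3,169.49 − £2,739.28 = £430.21.

£430.21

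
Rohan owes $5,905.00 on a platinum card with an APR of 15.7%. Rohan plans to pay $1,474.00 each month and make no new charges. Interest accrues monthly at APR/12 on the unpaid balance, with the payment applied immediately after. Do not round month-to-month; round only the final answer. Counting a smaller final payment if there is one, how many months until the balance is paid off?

Monthly rate r = 15.7%/12 = 1.30833% = 0.0130833.
Recurrence: B ← B·(1+r) − $1,474.00.
Month 1: interest $77.26; balance after payment $4,508.26.
Month 2: interest $58.98; balance after payment $3,093.24.
Month 3: interest $40.47; balance after payment $1,659.71.
Month 4: interest $21.71; balance after payment $207.42.
Month 5: interest $2.71; balance after payment $0.00.

5 payments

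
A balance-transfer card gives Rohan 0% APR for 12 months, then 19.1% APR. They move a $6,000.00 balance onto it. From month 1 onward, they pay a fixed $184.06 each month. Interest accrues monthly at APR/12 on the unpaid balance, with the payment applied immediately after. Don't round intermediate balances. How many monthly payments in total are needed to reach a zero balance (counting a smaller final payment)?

38 months

Promo months 1–12 at r₀ = 0%/12 = 0; months 13+ at r₁ = 19.1%/12 = 0.0159167.
After month 12 (no interest yet): B = $6,000.00 − 12·$184.06 = $3,791.28.
Then at r₁ with $184.06/mo: n₂ = −ln(1 − r₁·B/P)/ln(1+r₁) ≈ 25.16 → 26 more payments.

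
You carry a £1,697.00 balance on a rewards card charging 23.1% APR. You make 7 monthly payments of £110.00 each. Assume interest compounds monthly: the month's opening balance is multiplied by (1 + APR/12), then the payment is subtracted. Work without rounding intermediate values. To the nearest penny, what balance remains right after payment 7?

Monthly rate r = 23.1%/12 = 1.925% = 0.01925.
Each month: B ← B·(1+r) − £110.00.
Month 1: interest £32.67; balance after payment £1,619.67.
Month 2: interest £31.18; balance after payment £1,540.85.
Month 3: interest £29.66; balance after payment £1,460.51.
Month 4: interest £28.11; balance after payment £1,378.62.
Month 5: interest £26.54; balance after payment £1,295.16.
Month 6: interest £24.93; balance after payment £1,210.09.
Month 7: interest £23.29; balance after payment £1,123.39.

£1,123.39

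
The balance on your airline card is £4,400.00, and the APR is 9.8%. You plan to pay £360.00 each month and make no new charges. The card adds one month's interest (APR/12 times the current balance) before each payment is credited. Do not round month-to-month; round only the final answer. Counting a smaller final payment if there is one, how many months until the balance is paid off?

13 months

Monthly rate r = 9.8%/12 = 0.816667% = 0.00816667.
Recurrence: B ← B·(1+r) − £360.00.
Month 1: interest £35.93; balance after payment £4,075.93.
Month 2: interest £33.29; balance after payment £3,749.22.
Closed form: n = −ln(1 − rB₀/P)/ln(1+r) = −ln(0.90019)/ln(1.00817) ≈ 12.929, so the balance reaches zero during payment 13.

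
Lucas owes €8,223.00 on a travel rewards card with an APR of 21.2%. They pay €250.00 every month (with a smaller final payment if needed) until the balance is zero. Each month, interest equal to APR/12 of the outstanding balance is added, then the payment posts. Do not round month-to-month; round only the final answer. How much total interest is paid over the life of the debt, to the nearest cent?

€4,198.71

Monthly rate r = 21.2%/12 = 1.76667% = 0.0176667.
Payoff takes n = ⌈−ln(1 − rB₀/P)/ln(1+r)⌉ = ⌈49.685⌉ = 50 payments; the last is €171.71.
Total paid = 49·€250.00 + €171.71 = €12,421.71.
Total interest = total paid − principal = €12,421.71 − €8,223.00 = €4,198.71.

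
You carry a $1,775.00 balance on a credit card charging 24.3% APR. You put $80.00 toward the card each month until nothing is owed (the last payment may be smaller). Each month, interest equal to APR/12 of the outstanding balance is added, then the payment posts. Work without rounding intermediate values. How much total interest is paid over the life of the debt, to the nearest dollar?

Monthly rate r = 24.3%/12 = 2.025% = 0.02025.
Payoff takes n = ⌈−ln(1 − rB₀/P)/ln(1+r)⌉ = ⌈29.757⌉ = 30 payments; the last is $60.71.
Total paid = 29·$80.00 + $60.71 = $2,380.71.
Total interest = total paid − principal = $2,380.71 − $1,775.00 = $605.71.

$606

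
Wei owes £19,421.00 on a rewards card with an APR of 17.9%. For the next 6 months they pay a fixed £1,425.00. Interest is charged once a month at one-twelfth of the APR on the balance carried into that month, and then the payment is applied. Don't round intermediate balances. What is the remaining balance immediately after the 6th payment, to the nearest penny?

Monthly rate r = 17.9%/12 = 1.49167% = 0.0149167.
Each month: B ← B·(1+r) − £1,425.00.
Month 1: interest £289.70; balance after payment £18,285.70.
Month 2: interest £272.76; balance after payment £17,133.46.
Month 3: interest £255.57; balance after payment £15,964.03.
Month 4: interest £238.13; balance after payment £14,777.16.
Month 5: interest £220.43; balance after payment £13,572.59.
Month 6: interest £202.46; balance after payment £12,350.05.

£12,350.05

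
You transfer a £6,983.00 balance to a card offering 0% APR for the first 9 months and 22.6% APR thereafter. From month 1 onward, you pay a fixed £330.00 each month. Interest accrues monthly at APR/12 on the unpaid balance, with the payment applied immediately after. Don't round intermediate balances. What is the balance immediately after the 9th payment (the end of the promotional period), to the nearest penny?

Promo months 1–9 at r₀ = 0%/12 = 0; months 10+ at r₁ = 22.6%/12 = 0.0188333.
After month 9 (no interest yet): B = £6,983.00 − 9·£330.00 = £4,013.00.

£4,013.00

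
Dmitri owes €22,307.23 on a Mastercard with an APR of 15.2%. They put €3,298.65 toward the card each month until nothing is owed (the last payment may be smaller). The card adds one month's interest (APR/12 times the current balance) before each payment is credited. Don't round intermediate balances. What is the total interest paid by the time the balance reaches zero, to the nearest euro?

Monthly rate r = 15.2%/12 = 1.26667% = 0.0126667.
Payoff takes n = ⌈−ln(1 − rB₀/P)/ln(1+r)⌉ = ⌈7.115⌉ = 8 payments; the last is €379.91.
Total paid = 7·€3,298.65 + €379.91 = €23,470.46.
Total interest = total paid − principal = €23,470.46 − €22,307.23 = €1,163.23.

€1,163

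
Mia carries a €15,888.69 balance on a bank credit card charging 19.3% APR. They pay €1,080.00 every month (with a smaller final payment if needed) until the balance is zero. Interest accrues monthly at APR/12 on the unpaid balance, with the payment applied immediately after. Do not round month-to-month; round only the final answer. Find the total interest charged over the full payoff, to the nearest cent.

Monthly rate r = 19.3%/12 = 1.60833% = 0.0160833.
Payoff takes n = ⌈−ln(1 − rB₀/P)/ln(1+r)⌉ = ⌈16.922⌉ = 17 payments; the last is €996.02.
Total paid = 16·€1,080.00 + €996.02 = €18,276.02.
Total interest = total paid − principal = €18,276.02 − €15,888.69 = €2,387.33.

€2,387.33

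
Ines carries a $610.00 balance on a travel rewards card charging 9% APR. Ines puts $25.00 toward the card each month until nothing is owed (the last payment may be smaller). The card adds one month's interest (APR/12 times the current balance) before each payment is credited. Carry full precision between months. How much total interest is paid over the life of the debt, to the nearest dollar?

Monthly rate r = 9%/12 = 0.75% = 0.0075.
Payoff takes n = ⌈−ln(1 − rB₀/P)/ln(1+r)⌉ = ⌈27.050⌉ = 28 payments; the last is $1.25.
Total paid = 27·$25.00 + $1.25 = $676.25.
Total interest = total paid − principal = $676.25 − $610.00 = $66.25.

$66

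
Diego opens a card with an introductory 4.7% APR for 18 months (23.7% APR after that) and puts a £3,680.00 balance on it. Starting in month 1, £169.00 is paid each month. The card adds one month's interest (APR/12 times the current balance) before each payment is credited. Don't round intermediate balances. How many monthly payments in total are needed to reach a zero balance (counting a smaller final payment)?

24 payments

Promo months 1–18 at r₀ = 4.7%/12 = 0.00391667; months 19+ at r₁ = 23.7%/12 = 0.01975.
After month 18: iterate B ← B·(1+r₀) − £169.00 for 18 months → £802.84.
Then at r₁ with £169.00/mo: n₂ = −ln(1 − r₁·B/P)/ln(1+r₁) ≈ 5.04 → 6 more payments.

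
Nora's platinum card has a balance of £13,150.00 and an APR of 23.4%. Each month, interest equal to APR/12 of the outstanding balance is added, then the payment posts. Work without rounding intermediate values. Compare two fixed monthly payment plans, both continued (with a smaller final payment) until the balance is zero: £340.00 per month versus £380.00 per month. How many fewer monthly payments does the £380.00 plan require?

Monthly rate r = 23.4%/12 = 1.95% = 0.0195.
At £340.00/mo: n = ⌈−ln(1 − rB₀/P)/ln(1+r)⌉ = 73 payments (last £224.59); total interest = total paid − £13,150.00 = £11,554.59.
At £380.00/mo: 59 payments (last £63.65); total interest £8,953.65.
Payments saved = 73 − 59 = 14.

14 fewer payments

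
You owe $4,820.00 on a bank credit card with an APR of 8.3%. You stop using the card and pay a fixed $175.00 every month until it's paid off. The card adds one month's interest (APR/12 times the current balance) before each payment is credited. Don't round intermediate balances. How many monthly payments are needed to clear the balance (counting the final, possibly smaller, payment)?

Monthly rate r = 8.3%/12 = 0.691667% = 0.00691667.
Recurrence: B ← B·(1+r) − $175.00.
Month 1: interest $33.34; balance after payment $4,678.34.
Month 2: interest $32.36; balance after payment $4,535.70.
Closed form: n = −ln(1 − rB₀/P)/ln(1+r) = −ln(0.8095)/ln(1.00692) ≈ 30.661, so the balance reaches zero during payment 31.

31 payments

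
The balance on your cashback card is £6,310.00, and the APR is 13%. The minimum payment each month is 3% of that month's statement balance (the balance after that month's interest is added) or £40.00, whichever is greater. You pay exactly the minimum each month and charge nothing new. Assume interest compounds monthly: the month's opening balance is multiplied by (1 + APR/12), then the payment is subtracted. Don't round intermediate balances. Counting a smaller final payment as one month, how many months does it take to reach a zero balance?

Monthly rate r = 13%/12 = 1.08333% = 0.0108333.
While 3% of the post-interest balance exceeds £40.00, each month B ← (B·(1+r))·(1 − 0.03), i.e. B shrinks by the factor (1+r)·0.97 = 0.98051.
This holds for months 1–80. Entering month 81 the balance is £1,306.57; 3% of the post-interest balance is now below £40.00, so the flat £40.00 minimum applies from here.
From month 81 a fixed £40.00 at rate r clears £1,306.57 in 41 more payments. Total: 80 + 41 = 121 months.

121 months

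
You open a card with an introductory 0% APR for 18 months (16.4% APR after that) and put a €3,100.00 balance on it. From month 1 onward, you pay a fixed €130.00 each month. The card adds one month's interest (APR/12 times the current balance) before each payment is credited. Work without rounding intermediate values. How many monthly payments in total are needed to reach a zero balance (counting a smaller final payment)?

Promo months 1–18 at r₀ = 0%/12 = 0; months 19+ at r₁ = 16.4%/12 = 0.0136667.
After month 18 (no interest yet): B = €3,100.00 − 18·€130.00 = €760.00.
Then at r₁ with €130.00/mo: n₂ = −ln(1 − r₁·B/P)/ln(1+r₁) ≈ 6.13 → 7 more payments.

25 months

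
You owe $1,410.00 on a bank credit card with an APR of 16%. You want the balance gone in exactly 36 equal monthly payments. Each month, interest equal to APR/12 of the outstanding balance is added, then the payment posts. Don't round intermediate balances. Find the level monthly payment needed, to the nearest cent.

$49.57

Monthly rate r = 16%/12 = 1.33333% = 0.0133333.
Level-payment amortization: P = B₀·r / (1 − (1+r)^(−n)) = 1410.00·0.0133333 / (1 − 1.01333^(−36)).
Denominator 1 − (1+r)^(−36) = 0.379250812.
P = 18.8 / 0.379250812 ≈ 49.57.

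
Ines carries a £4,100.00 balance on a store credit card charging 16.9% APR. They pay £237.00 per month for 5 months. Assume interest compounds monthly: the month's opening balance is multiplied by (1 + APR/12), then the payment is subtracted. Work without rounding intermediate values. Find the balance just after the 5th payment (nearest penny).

Monthly rate r = 16.9%/12 = 1.40833% = 0.0140833.
Each month: B ← B·(1+r) − £237.00.
Month 1: interest £57.74; balance after payment £3,920.74.
Month 2: interest £55.22; balance after payment £3,738.96.
Month 3: interest £52.66; balance after payment £3,554.62.
Month 4: interest £50.06; balance after payment £3,367.68.
Month 5: interest £47.43; balance after payment £3,178.10.

£3,178.10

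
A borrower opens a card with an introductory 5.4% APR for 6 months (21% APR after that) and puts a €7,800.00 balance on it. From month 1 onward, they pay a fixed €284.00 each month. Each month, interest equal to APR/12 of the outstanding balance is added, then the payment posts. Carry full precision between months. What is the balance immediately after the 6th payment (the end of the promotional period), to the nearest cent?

Promo months 1–6 at r₀ = 5.4%/12 = 0.0045; months 7+ at r₁ = 21%/12 = 0.0175.
After month 6: iterate B ← B·(1+r₀) − €284.00 for 6 months → €6,289.70.

€6,289.70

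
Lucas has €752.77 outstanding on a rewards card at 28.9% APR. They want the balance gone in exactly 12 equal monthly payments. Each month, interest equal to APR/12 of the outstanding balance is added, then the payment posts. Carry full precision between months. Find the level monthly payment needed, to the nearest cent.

Monthly rate r = 28.9%/12 = 2.40833% = 0.0240833.
Level-payment amortization: P = B₀·r / (1 − (1+r)^(−n)) = 752.77·0.0240833 / (1 − 1.02408^(−12)).
Denominator 1 − (1+r)^(−12) = 0.248417911.
P = 18.1292 / 0.248417911 ≈ 72.98.

€72.98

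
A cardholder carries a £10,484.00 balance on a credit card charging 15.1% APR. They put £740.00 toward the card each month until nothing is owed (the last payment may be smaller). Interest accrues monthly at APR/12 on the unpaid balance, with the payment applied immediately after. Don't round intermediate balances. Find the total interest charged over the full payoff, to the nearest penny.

Monthly rate r = 15.1%/12 = 1.25833% = 0.0125833.
Payoff takes n = ⌈−ln(1 − rB₀/P)/ln(1+r)⌉ = ⌈15.702⌉ = 16 payments; the last is £520.39.
Total paid = 15·£740.00 + £520.39 = £11,620.39.
Total interest = total paid − principal = £11,620.39 − £10,484.00 = £1,136.39.

£1,136.39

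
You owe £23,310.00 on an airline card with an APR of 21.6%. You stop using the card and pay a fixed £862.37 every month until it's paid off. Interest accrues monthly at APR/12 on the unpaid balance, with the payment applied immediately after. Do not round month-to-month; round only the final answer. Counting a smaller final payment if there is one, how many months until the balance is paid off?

38 payments

Monthly rate r = 21.6%/12 = 1.8% = 0.018.
Recurrence: B ← B·(1+r) − £862.37.
Month 1: interest £419.58; balance after payment £22,867.21.
Month 2: interest £411.61; balance after payment £22,416.45.
Closed form: n = −ln(1 − rB₀/P)/ln(1+r) = −ln(0.51346)/ln(1.018) ≈ 37.365, so the balance reaches zero during payment 38.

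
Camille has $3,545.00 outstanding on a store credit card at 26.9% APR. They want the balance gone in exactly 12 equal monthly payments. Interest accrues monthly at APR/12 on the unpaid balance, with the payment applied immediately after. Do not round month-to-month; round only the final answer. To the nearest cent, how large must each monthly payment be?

$340.21

Monthly rate r = 26.9%/12 = 2.24167% = 0.0224167.
Level-payment amortization: P = B₀·r / (1 − (1+r)^(−n)) = 3545.00·0.0224167 / (1 − 1.02242^(−12)).
Denominator 1 − (1+r)^(−12) = 0.233583308.
P = 79.4671 / 0.233583308 ≈ 340.21.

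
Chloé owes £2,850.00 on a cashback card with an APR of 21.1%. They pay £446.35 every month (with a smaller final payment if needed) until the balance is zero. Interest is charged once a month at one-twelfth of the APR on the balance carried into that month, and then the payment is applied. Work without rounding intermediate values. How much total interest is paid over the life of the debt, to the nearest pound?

£200

Monthly rate r = 21.1%/12 = 1.75833% = 0.0175833.
Payoff takes n = ⌈−ln(1 − rB₀/P)/ln(1+r)⌉ = ⌈6.832⌉ = 7 payments; the last is £372.01.
Total paid = 6·£446.35 + £372.01 = £3,050.11.
Total interest = total paid − principal = £3,050.11 − £2,850.00 = £200.11.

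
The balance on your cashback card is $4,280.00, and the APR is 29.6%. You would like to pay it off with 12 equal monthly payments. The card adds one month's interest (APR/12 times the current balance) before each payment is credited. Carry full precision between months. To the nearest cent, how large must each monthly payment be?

$416.40

Monthly rate r = 29.6%/12 = 2.46667% = 0.0246667.
Level-payment amortization: P = B₀·r / (1 − (1+r)^(−n)) = 4280.00·0.0246667 / (1 − 1.02467^(−12)).
Denominator 1 − (1+r)^(−12) = 0.25353629.
P = 105.573 / 0.25353629 ≈ 416.40.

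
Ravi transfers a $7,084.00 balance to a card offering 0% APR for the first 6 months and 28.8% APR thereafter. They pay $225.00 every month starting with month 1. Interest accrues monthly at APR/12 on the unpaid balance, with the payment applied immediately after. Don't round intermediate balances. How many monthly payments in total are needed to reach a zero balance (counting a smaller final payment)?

46 payments

Promo months 1–6 at r₀ = 0%/12 = 0; months 7+ at r₁ = 28.8%/12 = 0.024.
After month 6 (no interest yet): B = $7,084.00 − 6·$225.00 = $5,734.00.
Then at r₁ with $225.00/mo: n₂ = −ln(1 − r₁·B/P)/ln(1+r₁) ≈ 39.88 → 40 more payments.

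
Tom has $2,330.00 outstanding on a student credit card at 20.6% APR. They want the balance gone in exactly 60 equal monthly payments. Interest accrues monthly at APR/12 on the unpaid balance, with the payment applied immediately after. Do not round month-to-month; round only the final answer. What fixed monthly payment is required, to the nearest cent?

$62.51

Monthly rate r = 20.6%/12 = 1.71667% = 0.0171667.
Level-payment amortization: P = B₀·r / (1 − (1+r)^(−n)) = 2330.00·0.0171667 / (1 − 1.01717^(−60)).
Denominator 1 − (1+r)^(−60) = 0.639858785.
P = 39.9983 / 0.639858785 ≈ 62.51.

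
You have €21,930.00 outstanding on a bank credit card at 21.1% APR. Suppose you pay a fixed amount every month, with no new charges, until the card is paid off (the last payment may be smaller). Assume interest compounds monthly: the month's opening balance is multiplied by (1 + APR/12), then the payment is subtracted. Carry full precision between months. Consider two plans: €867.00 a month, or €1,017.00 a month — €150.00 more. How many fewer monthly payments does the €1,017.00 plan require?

Monthly rate r = 21.1%/12 = 1.75833% = 0.0175833.
At €867.00/mo: n = ⌈−ln(1 − rB₀/P)/ln(1+r)⌉ = 34 payments (last €654.89); total interest = total paid − €21,930.00 = €7,335.89.
At €1,017.00/mo: 28 payments (last €355.14); total interest €5,884.14.
Payments saved = 34 − 28 = 6.

6 fewer payments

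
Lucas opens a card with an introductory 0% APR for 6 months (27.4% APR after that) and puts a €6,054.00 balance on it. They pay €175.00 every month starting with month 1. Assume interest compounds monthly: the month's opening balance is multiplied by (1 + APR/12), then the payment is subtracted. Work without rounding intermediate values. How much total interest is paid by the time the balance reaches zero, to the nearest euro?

€3,198

Promo months 1–6 at r₀ = 0%/12 = 0; months 7+ at r₁ = 27.4%/12 = 0.0228333.
After month 6 (no interest yet): B = €6,054.00 − 6·€175.00 = €5,004.00.
Then at r₁ with €175.00/mo: n₂ = −ln(1 − r₁·B/P)/ln(1+r₁) ≈ 46.87 → 47 more payments.
Total paid = 52·€175.00 + €152.38 = €9,252.38; interest = €9,252.38 − €6,054.00 = €3,198.38.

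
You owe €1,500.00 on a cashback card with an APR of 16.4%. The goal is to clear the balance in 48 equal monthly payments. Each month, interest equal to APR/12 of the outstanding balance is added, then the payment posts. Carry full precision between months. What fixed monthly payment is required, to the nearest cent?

Monthly rate r = 16.4%/12 = 1.36667% = 0.0136667.
Level-payment amortization: P = B₀·r / (1 − (1+r)^(−n)) = 1500.00·0.0136667 / (1 − 1.01367^(−48)).
Denominator 1 − (1+r)^(−48) = 0.478766813.
P = 20.5 / 0.478766813 ≈ 42.82.

€42.82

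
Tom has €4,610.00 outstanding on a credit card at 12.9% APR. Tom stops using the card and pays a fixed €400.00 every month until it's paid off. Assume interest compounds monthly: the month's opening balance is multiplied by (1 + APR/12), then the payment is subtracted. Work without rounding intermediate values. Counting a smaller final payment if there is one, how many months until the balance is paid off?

Monthly rate r = 12.9%/12 = 1.075% = 0.01075.
Recurrence: B ← B·(1+r) − €400.00.
Month 1: interest €49.56; balance after payment €4,259.56.
Month 2: interest €45.79; balance after payment €3,905.35.
Closed form: n = −ln(1 − rB₀/P)/ln(1+r) = −ln(0.87611)/ln(1.01075) ≈ 12.370, so the balance reaches zero during payment 13.

13 months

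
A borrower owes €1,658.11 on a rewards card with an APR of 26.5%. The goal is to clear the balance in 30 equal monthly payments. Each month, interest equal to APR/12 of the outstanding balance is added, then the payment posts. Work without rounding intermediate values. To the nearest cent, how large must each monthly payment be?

Monthly rate r = 26.5%/12 = 2.20833% = 0.0220833.
Level-payment amortization: P = B₀·r / (1 − (1+r)^(−n)) = 1658.11·0.0220833 / (1 − 1.02208^(−30)).
Denominator 1 − (1+r)^(−30) = 0.480708989.
P = 36.6166 / 0.480708989 ≈ 76.17.

€76.17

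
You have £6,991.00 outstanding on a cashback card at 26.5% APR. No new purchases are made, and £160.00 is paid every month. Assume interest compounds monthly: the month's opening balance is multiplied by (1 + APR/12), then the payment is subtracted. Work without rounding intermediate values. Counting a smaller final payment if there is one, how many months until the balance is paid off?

Monthly rate r = 26.5%/12 = 2.20833% = 0.0220833.
Recurrence: B ← B·(1+r) − £160.00.
Month 1: interest £154.38; balance after payment £6,985.38.
Month 2: interest £154.26; balance after payment £6,979.65.
Closed form: n = −ln(1 − rB₀/P)/ln(1+r) = −ln(0.035096)/ln(1.02208) ≈ 153.351, so the balance reaches zero during payment 154.

154 payments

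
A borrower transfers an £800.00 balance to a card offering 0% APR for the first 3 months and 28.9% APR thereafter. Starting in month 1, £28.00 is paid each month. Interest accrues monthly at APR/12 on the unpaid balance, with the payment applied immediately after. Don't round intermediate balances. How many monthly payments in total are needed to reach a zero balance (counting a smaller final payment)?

44 months

Promo months 1–3 at r₀ = 0%/12 = 0; months 4+ at r₁ = 28.9%/12 = 0.0240833.
After month 3 (no interest yet): B = £800.00 − 3·£28.00 = £716.00.
Then at r₁ with £28.00/mo: n₂ = −ln(1 − r₁·B/P)/ln(1+r₁) ≈ 40.20 → 41 more payments.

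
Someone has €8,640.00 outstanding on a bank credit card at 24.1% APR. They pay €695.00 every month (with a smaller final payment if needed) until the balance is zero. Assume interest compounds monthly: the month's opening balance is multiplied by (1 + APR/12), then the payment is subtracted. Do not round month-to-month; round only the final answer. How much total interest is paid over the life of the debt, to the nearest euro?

Monthly rate r = 24.1%/12 = 2.00833% = 0.0200833.
Payoff takes n = ⌈−ln(1 − rB₀/P)/ln(1+r)⌉ = ⌈14.446⌉ = 15 payments; the last is €311.40.
Total paid = 14·€695.00 + €311.40 = €10,041.40.
Total interest = total paid − principal = €10,041.40 − €8,640.00 = €1,401.40.

€1,401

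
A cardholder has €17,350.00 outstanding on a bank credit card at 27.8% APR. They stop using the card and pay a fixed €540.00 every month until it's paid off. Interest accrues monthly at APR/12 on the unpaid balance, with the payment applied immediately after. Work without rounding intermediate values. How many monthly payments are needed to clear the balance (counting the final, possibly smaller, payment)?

60 months

Monthly rate r = 27.8%/12 = 2.31667% = 0.0231667.
Recurrence: B ← B·(1+r) − €540.00.
Month 1: interest €401.94; balance after payment €17,211.94.
Month 2: interest €398.74; balance after payment €17,070.68.
Closed form: n = −ln(1 − rB₀/P)/ln(1+r) = −ln(0.25566)/ln(1.02317) ≈ 59.552, so the balance reaches zero during payment 60.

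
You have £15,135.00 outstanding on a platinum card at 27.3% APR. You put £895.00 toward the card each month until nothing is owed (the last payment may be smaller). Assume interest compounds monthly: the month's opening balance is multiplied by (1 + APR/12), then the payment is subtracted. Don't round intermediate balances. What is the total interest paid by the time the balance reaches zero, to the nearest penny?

£4,190.62

Monthly rate r = 27.3%/12 = 2.275% = 0.02275.
Payoff takes n = ⌈−ln(1 − rB₀/P)/ln(1+r)⌉ = ⌈21.590⌉ = 22 payments; the last is £530.62.
Total paid = 21·£895.00 + £530.62 = £19,325.62.
Total interest = total paid − principal = £19,325.62 − £15,135.00 = £4,190.62.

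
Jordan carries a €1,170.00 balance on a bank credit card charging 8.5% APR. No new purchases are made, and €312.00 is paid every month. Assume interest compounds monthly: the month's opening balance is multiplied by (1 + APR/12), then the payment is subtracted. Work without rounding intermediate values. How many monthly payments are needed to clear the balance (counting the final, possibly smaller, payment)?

4 payments

Monthly rate r = 8.5%/12 = 0.708333% = 0.00708333.
Recurrence: B ← B·(1+r) − €312.00.
Month 1: interest €8.29; balance after payment €866.29.
Month 2: interest €6.14; balance after payment €560.42.
Month 3: interest €3.97; balance after payment €252.39.
Month 4: interest €1.79; balance after payment €0.00.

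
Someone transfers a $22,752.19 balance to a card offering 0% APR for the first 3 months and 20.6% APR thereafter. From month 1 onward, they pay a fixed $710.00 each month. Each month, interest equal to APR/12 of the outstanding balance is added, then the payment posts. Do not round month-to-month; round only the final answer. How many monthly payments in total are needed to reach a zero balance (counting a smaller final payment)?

44 payments

Promo months 1–3 at r₀ = 0%/12 = 0; months 4+ at r₁ = 20.6%/12 = 0.0171667.
After month 3 (no interest yet): B = $22,752.19 − 3·$710.00 = $20,622.19.
Then at r₁ with $710.00/mo: n₂ = −ln(1 − r₁·B/P)/ln(1+r₁) ≈ 40.56 → 41 more payments.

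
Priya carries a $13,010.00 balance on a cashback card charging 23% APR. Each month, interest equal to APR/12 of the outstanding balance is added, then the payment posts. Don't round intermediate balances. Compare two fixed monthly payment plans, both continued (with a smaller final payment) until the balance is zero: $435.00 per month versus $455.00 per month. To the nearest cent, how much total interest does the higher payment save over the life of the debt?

Monthly rate r = 23%/12 = 1.91667% = 0.0191667.
At $435.00/mo: n = ⌈−ln(1 − rB₀/P)/ln(1+r)⌉ = 45 payments (last $371.12); total interest = total paid − $13,010.00 = $6,501.12.
At $455.00/mo: 42 payments (last $378.43); total interest $6,023.43.
Interest saved = $6,501.12 − $6,023.43 = $477.69.

$477.69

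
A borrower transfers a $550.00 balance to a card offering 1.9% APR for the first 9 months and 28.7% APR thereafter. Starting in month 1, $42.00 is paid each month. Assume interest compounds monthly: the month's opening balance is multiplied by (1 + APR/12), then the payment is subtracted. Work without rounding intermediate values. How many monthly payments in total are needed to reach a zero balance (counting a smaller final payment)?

Promo months 1–9 at r₀ = 1.9%/12 = 0.00158333; months 10+ at r₁ = 28.7%/12 = 0.0239167.
After month 9: iterate B ← B·(1+r₀) − $42.00 for 9 months → $177.48.
Then at r₁ with $42.00/mo: n₂ = −ln(1 − r₁·B/P)/ln(1+r₁) ≈ 4.51 → 5 more payments.

14 payments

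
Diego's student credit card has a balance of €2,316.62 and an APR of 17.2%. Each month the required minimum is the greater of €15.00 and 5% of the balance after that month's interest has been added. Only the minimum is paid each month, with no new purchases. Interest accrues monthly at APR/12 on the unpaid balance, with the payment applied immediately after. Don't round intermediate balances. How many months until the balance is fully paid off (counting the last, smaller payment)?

79 months

Monthly rate r = 17.2%/12 = 1.43333% = 0.0143333.
While 5% of the post-interest balance exceeds €15.00, each month B ← (B·(1+r))·(1 − 0.05), i.e. B shrinks by the factor (1+r)·0.95 = 0.96362.
This holds for months 1–56. Entering month 57 the balance is €290.73; 5% of the post-interest balance is now below €15.00, so the flat €15.00 minimum applies from here.
From month 57 a fixed €15.00 at rate r clears €290.73 in 23 more payments. Total: 56 + 23 = 79 months.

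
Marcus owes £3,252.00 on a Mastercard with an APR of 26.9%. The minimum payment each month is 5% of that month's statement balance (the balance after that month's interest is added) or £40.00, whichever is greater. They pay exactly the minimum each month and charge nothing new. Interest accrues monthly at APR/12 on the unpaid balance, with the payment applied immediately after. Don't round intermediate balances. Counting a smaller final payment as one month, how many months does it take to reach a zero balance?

Monthly rate r = 26.9%/12 = 2.24167% = 0.0224167.
While 5% of the post-interest balance exceeds £40.00, each month B ← (B·(1+r))·(1 − 0.05), i.e. B shrinks by the factor (1+r)·0.95 = 0.9713.
This holds for months 1–49. Entering month 50 the balance is £780.50; 5% of the post-interest balance is now below £40.00, so the flat £40.00 minimum applies from here.
From month 50 a fixed £40.00 at rate r clears £780.50 in 26 more payments. Total: 49 + 26 = 75 months.

75 months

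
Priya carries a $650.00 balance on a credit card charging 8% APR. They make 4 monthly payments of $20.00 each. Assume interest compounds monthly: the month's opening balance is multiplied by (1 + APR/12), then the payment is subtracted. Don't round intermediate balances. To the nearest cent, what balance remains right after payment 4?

Monthly rate r = 8%/12 = 0.666667% = 0.00666667.
Each month: B ← B·(1+r) − $20.00.
Month 1: interest $4.33; balance after payment $634.33.
Month 2: interest $4.23; balance after payment $618.56.
Month 3: interest $4.12; balance after payment $602.69.
Month 4: interest $4.02; balance after payment $586.70.

$586.70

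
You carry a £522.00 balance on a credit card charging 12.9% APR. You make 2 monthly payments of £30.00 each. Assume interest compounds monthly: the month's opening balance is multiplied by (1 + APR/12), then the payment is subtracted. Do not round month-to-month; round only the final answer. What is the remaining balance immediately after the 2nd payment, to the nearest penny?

£472.96

Monthly rate r = 12.9%/12 = 1.075% = 0.01075.
Each month: B ← B·(1+r) − £30.00.
Month 1: interest £5.61; balance after payment £497.61.
Month 2: interest £5.35; balance after payment £472.96.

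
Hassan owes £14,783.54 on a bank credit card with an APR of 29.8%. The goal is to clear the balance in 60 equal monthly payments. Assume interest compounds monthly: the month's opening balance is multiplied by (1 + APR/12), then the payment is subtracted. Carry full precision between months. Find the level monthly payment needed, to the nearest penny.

Monthly rate r = 29.8%/12 = 2.48333% = 0.0248333.
Level-payment amortization: P = B₀·r / (1 − (1+r)^(−n)) = 14783.54·0.0248333 / (1 − 1.02483^(−60)).
Denominator 1 − (1+r)^(−60) = 0.770487977.
P = 367.125 / 0.770487977 ≈ 476.48.

£476.48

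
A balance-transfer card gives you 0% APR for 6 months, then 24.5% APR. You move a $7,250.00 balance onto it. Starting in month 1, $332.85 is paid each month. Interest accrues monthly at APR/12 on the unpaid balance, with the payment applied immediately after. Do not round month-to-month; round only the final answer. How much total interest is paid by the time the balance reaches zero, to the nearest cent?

$1,152.63

Promo months 1–6 at r₀ = 0%/12 = 0; months 7+ at r₁ = 24.5%/12 = 0.0204167.
After month 6 (no interest yet): B = $7,250.00 − 6·$332.85 = $5,252.90.
Then at r₁ with $332.85/mo: n₂ = −ln(1 − r₁·B/P)/ln(1+r₁) ≈ 19.24 → 20 more payments.
Total paid = 25·$332.85 + $81.38 = $8,402.63; interest = $8,402.63 − $7,250.00 = $1,152.63.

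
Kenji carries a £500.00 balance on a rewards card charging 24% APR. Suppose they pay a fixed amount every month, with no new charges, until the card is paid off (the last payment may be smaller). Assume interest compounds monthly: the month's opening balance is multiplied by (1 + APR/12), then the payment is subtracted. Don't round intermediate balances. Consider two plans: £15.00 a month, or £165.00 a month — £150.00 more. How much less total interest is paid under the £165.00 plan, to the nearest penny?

Monthly rate r = 24%/12 = 2% = 0.02.
At £15.00/mo: n = ⌈−ln(1 − rB₀/P)/ln(1+r)⌉ = 56 payments (last £7.21); total interest = total paid − £500.00 = £332.21.
At £165.00/mo: 4 payments (last £26.15); total interest £21.15.
Interest saved = £332.21 − £21.15 = £311.06.

£311.06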